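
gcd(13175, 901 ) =17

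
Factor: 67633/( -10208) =  -  2^(  -  5)*11^( - 1 )*29^ ( - 1 )*47^1*1439^1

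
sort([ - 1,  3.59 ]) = [ -1, 3.59 ]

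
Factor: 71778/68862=11963/11477 = 7^1*23^( - 1 )*499^( - 1) * 1709^1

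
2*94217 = 188434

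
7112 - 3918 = 3194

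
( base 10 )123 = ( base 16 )7B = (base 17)74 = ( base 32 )3r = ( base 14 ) 8b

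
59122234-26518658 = 32603576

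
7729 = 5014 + 2715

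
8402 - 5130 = 3272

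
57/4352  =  57/4352  =  0.01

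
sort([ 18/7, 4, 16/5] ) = [ 18/7, 16/5, 4 ] 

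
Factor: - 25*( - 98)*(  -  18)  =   - 2^2*3^2 * 5^2*7^2 = - 44100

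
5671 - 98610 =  - 92939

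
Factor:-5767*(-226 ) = 2^1*73^1*79^1 * 113^1 =1303342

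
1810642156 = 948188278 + 862453878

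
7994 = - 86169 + 94163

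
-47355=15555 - 62910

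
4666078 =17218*271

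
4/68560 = 1/17140 = 0.00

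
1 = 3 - 2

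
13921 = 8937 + 4984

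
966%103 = 39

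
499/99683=499/99683 =0.01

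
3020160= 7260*416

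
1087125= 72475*15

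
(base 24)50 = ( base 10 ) 120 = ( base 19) 66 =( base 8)170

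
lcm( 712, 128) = 11392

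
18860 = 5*3772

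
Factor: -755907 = -3^1*251969^1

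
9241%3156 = 2929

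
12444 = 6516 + 5928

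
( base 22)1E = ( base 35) 11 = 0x24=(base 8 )44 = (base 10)36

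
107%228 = 107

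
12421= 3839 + 8582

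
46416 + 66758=113174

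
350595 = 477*735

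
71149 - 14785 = 56364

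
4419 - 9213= - 4794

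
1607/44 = 1607/44 = 36.52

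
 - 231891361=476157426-708048787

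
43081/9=43081/9 = 4786.78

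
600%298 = 4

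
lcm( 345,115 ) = 345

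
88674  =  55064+33610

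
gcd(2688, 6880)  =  32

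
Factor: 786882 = 2^1*  3^1*313^1*419^1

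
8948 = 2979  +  5969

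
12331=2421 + 9910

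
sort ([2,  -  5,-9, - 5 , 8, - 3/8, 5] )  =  [-9, - 5, - 5, - 3/8,2,5,8] 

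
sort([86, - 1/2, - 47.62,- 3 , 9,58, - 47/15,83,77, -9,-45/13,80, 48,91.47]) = [ -47.62, - 9, - 45/13, - 47/15,  -  3, - 1/2 , 9,48,58,77,  80,83,86,91.47] 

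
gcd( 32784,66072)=24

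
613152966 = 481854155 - - 131298811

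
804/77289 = 268/25763 = 0.01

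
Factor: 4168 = 2^3*521^1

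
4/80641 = 4/80641 = 0.00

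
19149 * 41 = 785109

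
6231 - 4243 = 1988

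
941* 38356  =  36092996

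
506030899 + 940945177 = 1446976076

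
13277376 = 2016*6586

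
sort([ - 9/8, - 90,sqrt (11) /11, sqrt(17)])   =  [ - 90,-9/8, sqrt (11 )/11, sqrt (17)]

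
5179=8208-3029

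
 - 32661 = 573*(-57 ) 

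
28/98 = 2/7 = 0.29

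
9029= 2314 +6715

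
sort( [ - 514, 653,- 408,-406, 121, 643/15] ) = [ - 514, - 408, - 406, 643/15, 121,653]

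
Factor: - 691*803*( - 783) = 434465559=3^3*11^1*29^1*73^1 * 691^1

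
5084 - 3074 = 2010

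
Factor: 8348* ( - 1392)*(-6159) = 2^6*3^2 *29^1*2053^1*2087^1 = 71570142144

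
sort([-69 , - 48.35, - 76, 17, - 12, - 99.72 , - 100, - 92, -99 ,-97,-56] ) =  [ - 100, - 99.72 , - 99, - 97, - 92,-76, - 69, - 56, - 48.35, - 12, 17]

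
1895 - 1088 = 807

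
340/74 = 170/37 = 4.59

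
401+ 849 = 1250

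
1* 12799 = 12799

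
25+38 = 63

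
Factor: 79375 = 5^4 *127^1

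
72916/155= 470 + 66/155 = 470.43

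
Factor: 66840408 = 2^3*3^2 * 103^1 * 9013^1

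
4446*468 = 2080728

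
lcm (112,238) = 1904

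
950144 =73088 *13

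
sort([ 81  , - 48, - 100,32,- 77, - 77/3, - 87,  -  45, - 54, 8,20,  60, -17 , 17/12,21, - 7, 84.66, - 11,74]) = [ - 100 ,- 87, -77, - 54, - 48, - 45, - 77/3, - 17, - 11  , -7,17/12,  8, 20,21,32 , 60,74,81,84.66]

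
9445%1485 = 535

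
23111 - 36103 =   -  12992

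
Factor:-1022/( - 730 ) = 7/5 = 5^( - 1) * 7^1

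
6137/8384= 6137/8384=0.73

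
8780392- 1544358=7236034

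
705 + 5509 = 6214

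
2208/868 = 552/217 = 2.54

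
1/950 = 1/950 = 0.00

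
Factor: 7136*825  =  2^5 * 3^1*5^2*11^1*223^1=5887200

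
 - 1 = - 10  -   - 9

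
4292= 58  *74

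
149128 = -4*( - 37282)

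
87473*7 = 612311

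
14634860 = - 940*( - 15569)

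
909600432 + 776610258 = 1686210690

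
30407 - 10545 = 19862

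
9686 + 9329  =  19015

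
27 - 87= - 60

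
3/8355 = 1/2785 = 0.00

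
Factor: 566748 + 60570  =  2^1*3^3*11617^1=627318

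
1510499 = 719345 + 791154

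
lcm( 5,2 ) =10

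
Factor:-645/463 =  - 3^1*5^1*43^1*463^( -1)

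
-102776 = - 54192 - 48584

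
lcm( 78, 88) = 3432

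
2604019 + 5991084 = 8595103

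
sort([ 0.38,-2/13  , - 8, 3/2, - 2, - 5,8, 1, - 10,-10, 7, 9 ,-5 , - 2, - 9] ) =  [ -10 , - 10, - 9, - 8, - 5, - 5, - 2, - 2, - 2/13, 0.38, 1, 3/2,7,8,  9 ] 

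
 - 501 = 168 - 669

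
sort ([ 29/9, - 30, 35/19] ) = [ - 30,  35/19, 29/9] 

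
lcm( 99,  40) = 3960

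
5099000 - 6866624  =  -1767624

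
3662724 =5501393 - 1838669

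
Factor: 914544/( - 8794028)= -228636/2198507 = -2^2*3^3*29^1*73^1 * 2198507^ ( - 1)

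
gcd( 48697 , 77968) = 11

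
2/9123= 2/9123   =  0.00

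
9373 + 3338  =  12711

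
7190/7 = 1027 + 1/7 = 1027.14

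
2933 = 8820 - 5887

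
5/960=1/192 = 0.01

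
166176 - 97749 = 68427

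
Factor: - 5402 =-2^1*37^1*73^1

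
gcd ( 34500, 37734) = 6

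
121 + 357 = 478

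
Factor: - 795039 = -3^1*7^1 * 17^2*131^1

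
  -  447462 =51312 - 498774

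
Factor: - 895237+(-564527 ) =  -1459764 = -2^2*3^2*23^1*41^1*43^1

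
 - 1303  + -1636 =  - 2939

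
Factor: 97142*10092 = 2^3*3^1*29^2 * 48571^1 = 980357064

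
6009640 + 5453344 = 11462984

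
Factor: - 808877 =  - 17^1*47581^1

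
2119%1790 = 329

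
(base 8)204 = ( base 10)132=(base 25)57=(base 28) 4K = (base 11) 110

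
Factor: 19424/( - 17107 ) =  - 2^5* 607^1*17107^(  -  1 ) 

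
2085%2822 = 2085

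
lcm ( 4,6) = 12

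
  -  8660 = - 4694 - 3966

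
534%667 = 534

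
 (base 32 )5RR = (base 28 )7IJ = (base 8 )13573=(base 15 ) 1bab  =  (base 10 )6011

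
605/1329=605/1329 =0.46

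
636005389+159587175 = 795592564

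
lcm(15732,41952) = 125856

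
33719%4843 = 4661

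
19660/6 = 9830/3= 3276.67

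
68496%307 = 35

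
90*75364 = 6782760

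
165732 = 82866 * 2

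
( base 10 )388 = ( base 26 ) eo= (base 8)604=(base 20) j8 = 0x184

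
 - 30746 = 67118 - 97864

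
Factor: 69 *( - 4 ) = -276 = - 2^2*3^1*23^1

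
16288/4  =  4072 = 4072.00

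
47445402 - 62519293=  - 15073891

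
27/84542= 27/84542 = 0.00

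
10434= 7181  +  3253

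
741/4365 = 247/1455 = 0.17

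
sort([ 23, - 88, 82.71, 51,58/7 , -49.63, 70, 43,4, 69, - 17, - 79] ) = [ - 88,-79, - 49.63, - 17 , 4, 58/7, 23, 43, 51,  69,70,82.71 ]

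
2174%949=276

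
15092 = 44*343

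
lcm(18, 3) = 18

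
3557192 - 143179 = 3414013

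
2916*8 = 23328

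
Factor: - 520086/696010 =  - 609/815 = - 3^1 * 5^( - 1)*7^1*29^1*163^( -1 )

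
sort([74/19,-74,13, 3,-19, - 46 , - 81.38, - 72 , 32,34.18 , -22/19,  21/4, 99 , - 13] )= [ - 81.38, - 74, - 72 , - 46, - 19, - 13,-22/19,3 , 74/19, 21/4,13, 32,34.18,  99] 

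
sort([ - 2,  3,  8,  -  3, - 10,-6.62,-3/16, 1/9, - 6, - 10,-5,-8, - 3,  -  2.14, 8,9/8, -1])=[ - 10,-10 , - 8, - 6.62, -6, - 5, - 3, - 3,  -  2.14, - 2, -1, - 3/16, 1/9, 9/8, 3,8 , 8 ]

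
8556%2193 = 1977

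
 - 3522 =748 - 4270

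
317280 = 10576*30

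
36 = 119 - 83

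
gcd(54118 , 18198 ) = 2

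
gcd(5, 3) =1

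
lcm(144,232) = 4176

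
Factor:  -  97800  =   - 2^3*3^1*5^2*163^1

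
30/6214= 15/3107 = 0.00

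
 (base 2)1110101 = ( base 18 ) 69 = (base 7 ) 225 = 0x75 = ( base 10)117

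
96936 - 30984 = 65952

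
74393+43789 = 118182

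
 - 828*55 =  - 45540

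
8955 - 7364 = 1591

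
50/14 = 25/7=   3.57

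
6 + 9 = 15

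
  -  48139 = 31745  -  79884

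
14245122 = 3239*4398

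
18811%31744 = 18811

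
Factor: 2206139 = 13^1*223^1 * 761^1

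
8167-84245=-76078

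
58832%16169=10325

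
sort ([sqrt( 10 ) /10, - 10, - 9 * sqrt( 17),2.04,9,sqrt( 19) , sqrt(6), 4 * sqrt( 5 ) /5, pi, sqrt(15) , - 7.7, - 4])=[ - 9*sqrt( 17), -10,  -  7.7, - 4, sqrt(10)/10,  4*sqrt( 5)/5, 2.04,  sqrt ( 6), pi,sqrt( 15) , sqrt( 19), 9 ]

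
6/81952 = 3/40976 = 0.00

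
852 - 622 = 230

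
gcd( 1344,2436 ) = 84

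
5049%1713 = 1623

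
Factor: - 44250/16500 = -2^ (  -  1)*11^(-1)*59^1 = - 59/22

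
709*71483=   50681447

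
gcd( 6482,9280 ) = 2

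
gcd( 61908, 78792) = 5628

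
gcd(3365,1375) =5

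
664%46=20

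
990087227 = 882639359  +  107447868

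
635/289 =635/289 =2.20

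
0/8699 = 0 =0.00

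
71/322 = 71/322 = 0.22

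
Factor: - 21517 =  - 21517^1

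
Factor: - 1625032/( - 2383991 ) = 2^3 * 19^1*10691^1*2383991^( - 1)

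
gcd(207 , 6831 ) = 207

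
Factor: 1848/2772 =2^1*3^(-1 ) = 2/3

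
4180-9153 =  - 4973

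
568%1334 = 568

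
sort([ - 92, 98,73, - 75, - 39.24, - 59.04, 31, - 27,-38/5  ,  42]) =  [ - 92, - 75,  -  59.04, - 39.24, - 27, - 38/5, 31  ,  42,  73, 98] 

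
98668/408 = 1451/6 = 241.83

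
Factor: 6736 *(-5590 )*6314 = -2^6*5^1* 7^1*11^1*13^1*41^1*43^1*421^1 = -  237748871360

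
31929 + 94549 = 126478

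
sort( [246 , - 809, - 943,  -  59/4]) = [ - 943, - 809,  -  59/4,246]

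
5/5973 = 5/5973 = 0.00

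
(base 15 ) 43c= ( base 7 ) 2535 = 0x3bd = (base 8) 1675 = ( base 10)957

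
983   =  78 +905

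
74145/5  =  14829 = 14829.00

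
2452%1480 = 972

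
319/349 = 319/349 = 0.91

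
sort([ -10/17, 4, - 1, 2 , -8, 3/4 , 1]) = [ - 8, - 1, - 10/17,3/4,1,2,4]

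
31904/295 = 31904/295  =  108.15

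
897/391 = 39/17 = 2.29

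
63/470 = 63/470 = 0.13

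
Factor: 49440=2^5 * 3^1*5^1*103^1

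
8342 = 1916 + 6426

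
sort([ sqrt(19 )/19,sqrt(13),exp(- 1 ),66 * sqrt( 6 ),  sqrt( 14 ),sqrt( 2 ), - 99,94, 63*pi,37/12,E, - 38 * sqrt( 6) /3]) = [ - 99 ,- 38 * sqrt ( 6)/3,sqrt( 19) /19,exp ( - 1), sqrt( 2),E,37/12,sqrt(  13),sqrt(14),94, 66 * sqrt ( 6 ),63 * pi]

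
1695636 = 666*2546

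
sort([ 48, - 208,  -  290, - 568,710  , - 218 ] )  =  [  -  568, - 290, - 218, - 208,48, 710]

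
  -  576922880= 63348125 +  - 640271005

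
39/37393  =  39/37393 = 0.00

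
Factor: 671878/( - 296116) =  - 2^( - 1 )*19^1* 181^(- 1)*409^( - 1)*17681^1  =  -335939/148058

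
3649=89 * 41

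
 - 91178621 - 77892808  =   - 169071429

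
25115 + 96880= 121995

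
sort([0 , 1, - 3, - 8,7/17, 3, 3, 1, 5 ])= [-8, - 3, 0, 7/17,1,1, 3, 3,  5 ]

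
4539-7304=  -2765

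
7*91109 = 637763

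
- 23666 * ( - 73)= 1727618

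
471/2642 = 471/2642 = 0.18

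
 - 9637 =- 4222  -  5415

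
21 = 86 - 65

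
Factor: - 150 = -2^1*3^1 * 5^2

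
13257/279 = 1473/31= 47.52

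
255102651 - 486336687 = -231234036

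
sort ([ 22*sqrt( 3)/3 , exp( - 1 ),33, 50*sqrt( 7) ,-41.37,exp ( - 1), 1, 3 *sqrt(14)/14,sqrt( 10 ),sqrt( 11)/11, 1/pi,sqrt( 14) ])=[-41.37,sqrt( 11)/11, 1/pi,exp(  -  1 ), exp( - 1 ), 3*sqrt (14 ) /14,  1, sqrt( 10), sqrt( 14 ), 22 * sqrt( 3)/3 , 33,50* sqrt( 7)]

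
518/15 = 34+8/15 = 34.53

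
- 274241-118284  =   - 392525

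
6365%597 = 395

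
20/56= 5/14=0.36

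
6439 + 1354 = 7793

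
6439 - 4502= 1937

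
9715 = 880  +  8835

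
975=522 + 453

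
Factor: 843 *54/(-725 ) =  - 45522/725 = - 2^1 * 3^4 * 5^( - 2) * 29^(-1 )*281^1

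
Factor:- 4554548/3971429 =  - 2^2*7^(-1 )*11^( - 1)* 51577^( -1 )*1138637^1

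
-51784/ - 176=6473/22 = 294.23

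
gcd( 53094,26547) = 26547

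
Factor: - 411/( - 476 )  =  2^( - 2 )*3^1*7^(-1)*17^( - 1 )*137^1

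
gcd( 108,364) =4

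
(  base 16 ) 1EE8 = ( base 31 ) 877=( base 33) 78p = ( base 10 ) 7912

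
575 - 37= 538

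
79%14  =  9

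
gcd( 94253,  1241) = 1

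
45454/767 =59+201/767 = 59.26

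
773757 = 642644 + 131113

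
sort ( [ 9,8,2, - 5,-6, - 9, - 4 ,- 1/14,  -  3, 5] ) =[  -  9,  -  6, - 5, - 4, - 3, - 1/14, 2,5, 8, 9 ]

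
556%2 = 0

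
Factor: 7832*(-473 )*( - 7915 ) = 29321402440=2^3*5^1 * 11^2*43^1 * 89^1 * 1583^1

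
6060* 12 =72720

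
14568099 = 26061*559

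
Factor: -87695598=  - 2^1*3^1*14615933^1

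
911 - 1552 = - 641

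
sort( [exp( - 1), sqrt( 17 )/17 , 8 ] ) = [sqrt( 17 )/17 , exp(-1), 8 ] 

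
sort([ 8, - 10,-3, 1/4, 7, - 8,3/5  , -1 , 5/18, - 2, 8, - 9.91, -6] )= [ - 10 ,  -  9.91,-8,  -  6, - 3,  -  2,-1, 1/4 , 5/18,3/5  ,  7, 8,8 ]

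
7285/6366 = 1 + 919/6366 = 1.14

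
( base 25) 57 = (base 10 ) 132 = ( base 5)1012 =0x84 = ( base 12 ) b0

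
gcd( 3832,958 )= 958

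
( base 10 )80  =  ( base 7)143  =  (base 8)120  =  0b1010000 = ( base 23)3B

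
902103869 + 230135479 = 1132239348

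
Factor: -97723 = - 79^1*1237^1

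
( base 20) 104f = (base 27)b2m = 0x1f9f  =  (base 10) 8095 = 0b1111110011111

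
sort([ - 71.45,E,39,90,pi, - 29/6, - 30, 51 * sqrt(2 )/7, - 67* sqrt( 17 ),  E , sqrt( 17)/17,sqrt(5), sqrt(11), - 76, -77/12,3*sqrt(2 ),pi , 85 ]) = [-67 *sqrt( 17), - 76 , - 71.45, - 30, - 77/12 , - 29/6,sqrt ( 17) /17,sqrt (5),E, E,  pi,pi,  sqrt( 11), 3*sqrt (2 ), 51*sqrt (2)/7, 39, 85 , 90 ]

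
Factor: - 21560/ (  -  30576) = 55/78= 2^( - 1)*3^( - 1)*5^1*11^1*13^( - 1)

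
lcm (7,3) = 21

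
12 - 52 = -40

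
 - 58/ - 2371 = 58/2371= 0.02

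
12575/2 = 12575/2 = 6287.50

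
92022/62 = 46011/31 = 1484.23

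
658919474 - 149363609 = 509555865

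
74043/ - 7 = - 10578  +  3/7 = - 10577.57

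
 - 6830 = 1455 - 8285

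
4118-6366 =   -  2248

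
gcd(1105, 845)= 65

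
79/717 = 79/717 = 0.11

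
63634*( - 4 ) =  - 254536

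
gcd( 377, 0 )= 377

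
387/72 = 5 + 3/8 = 5.38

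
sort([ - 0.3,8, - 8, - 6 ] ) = [ -8,-6, -0.3,  8]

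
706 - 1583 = -877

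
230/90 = 23/9= 2.56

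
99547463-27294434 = 72253029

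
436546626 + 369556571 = 806103197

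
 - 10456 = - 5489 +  - 4967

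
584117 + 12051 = 596168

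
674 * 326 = 219724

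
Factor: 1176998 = 2^1*97^1*6067^1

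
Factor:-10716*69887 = -2^2*3^1*17^1*19^1*47^1*4111^1 = -  748909092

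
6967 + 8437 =15404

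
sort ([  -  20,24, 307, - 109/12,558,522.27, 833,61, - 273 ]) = [ - 273, - 20,-109/12,24,  61 , 307, 522.27,558,833]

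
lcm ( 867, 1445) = 4335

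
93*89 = 8277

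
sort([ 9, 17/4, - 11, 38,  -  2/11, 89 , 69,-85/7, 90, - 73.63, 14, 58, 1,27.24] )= [  -  73.63,-85/7,-11,-2/11,1, 17/4,9,14, 27.24, 38,58 , 69, 89, 90] 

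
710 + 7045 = 7755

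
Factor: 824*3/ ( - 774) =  - 2^2*3^(-1 )*43^ ( -1) * 103^1 =-412/129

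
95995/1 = 95995 = 95995.00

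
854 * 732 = 625128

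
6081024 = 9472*642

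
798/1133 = 798/1133=   0.70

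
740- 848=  - 108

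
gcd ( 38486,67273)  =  1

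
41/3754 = 41/3754 = 0.01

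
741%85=61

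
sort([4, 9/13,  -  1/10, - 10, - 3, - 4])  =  [ - 10, - 4, - 3 , - 1/10,9/13,4]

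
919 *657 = 603783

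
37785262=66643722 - 28858460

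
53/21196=53/21196=   0.00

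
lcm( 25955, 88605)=2569545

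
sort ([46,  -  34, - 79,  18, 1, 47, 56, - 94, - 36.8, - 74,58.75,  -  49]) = [ - 94,-79,-74, - 49,-36.8, - 34,1,18,46, 47, 56,58.75]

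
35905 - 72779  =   - 36874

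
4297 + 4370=8667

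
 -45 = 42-87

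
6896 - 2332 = 4564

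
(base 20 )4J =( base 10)99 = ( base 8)143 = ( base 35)2t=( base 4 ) 1203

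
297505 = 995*299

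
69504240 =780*89108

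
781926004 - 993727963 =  - 211801959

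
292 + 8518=8810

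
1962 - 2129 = - 167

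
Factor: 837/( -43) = -3^3*31^1 * 43^( - 1 )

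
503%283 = 220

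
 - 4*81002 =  - 324008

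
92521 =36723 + 55798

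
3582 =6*597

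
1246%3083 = 1246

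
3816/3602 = 1 + 107/1801 =1.06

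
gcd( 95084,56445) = 1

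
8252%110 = 2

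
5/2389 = 5/2389 = 0.00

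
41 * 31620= 1296420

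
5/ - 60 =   -  1 + 11/12 =- 0.08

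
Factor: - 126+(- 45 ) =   -  171= -3^2*19^1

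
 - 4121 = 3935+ - 8056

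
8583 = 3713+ 4870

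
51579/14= 51579/14  =  3684.21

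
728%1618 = 728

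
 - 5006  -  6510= - 11516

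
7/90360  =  7/90360=0.00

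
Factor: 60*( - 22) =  - 1320 = - 2^3*3^1*5^1*11^1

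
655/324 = 2+7/324 =2.02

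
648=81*8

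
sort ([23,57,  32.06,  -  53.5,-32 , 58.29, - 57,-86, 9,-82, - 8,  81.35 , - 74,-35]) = [ -86,  -  82, - 74 , - 57 ,- 53.5,  -  35, - 32, - 8,9,23, 32.06,57,  58.29,81.35 ] 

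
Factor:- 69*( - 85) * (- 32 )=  - 187680 = - 2^5 * 3^1*5^1 * 17^1 * 23^1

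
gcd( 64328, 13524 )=4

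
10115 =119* 85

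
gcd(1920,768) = 384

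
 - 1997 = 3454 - 5451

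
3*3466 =10398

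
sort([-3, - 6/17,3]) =[ - 3 ,-6/17 , 3 ] 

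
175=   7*25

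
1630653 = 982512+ 648141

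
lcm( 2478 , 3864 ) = 227976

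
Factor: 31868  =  2^2 * 31^1*257^1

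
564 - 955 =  - 391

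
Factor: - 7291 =-23^1* 317^1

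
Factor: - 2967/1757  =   - 3^1*7^(  -  1)*23^1*43^1*251^(  -  1)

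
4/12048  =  1/3012 = 0.00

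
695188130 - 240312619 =454875511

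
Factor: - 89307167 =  - 3527^1*25321^1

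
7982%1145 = 1112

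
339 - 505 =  - 166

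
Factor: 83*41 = 41^1*  83^1 = 3403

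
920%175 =45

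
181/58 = 3+ 7/58 = 3.12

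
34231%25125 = 9106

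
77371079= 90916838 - 13545759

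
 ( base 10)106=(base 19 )5b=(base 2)1101010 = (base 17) 64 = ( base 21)51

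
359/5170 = 359/5170 = 0.07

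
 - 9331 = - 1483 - 7848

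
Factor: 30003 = 3^1 * 73^1 * 137^1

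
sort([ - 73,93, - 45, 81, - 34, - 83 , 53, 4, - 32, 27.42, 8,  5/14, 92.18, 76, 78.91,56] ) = [ - 83, - 73 ,-45,  -  34,-32, 5/14, 4, 8, 27.42, 53, 56, 76, 78.91, 81,  92.18,93 ]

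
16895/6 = 16895/6 = 2815.83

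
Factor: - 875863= - 23^1* 113^1*337^1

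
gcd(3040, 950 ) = 190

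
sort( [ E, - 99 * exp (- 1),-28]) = [ - 99*exp(-1), - 28,  E ] 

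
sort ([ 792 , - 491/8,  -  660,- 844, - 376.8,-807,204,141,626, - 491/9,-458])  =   [- 844, - 807, - 660,  -  458, - 376.8, - 491/8,-491/9,141,204, 626, 792 ] 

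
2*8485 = 16970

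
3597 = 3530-  -  67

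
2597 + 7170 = 9767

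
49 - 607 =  -558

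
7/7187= 7/7187   =  0.00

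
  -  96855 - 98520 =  - 195375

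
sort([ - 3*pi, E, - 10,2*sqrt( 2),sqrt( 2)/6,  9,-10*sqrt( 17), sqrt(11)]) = [ - 10*sqrt(17), - 10 ,- 3*pi,  sqrt( 2)/6,E,  2*sqrt( 2 ), sqrt(  11), 9]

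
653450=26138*25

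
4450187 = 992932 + 3457255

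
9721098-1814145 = 7906953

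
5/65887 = 5/65887 = 0.00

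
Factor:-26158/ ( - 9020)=29/10 = 2^(- 1) * 5^( - 1 ) * 29^1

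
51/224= 51/224 = 0.23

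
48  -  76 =  -  28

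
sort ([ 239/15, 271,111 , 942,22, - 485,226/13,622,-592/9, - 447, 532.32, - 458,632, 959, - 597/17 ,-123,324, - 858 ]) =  [ - 858 , - 485,-458, - 447, - 123, - 592/9, - 597/17, 239/15, 226/13, 22,111,271,  324, 532.32,622, 632,942,959]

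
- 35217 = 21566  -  56783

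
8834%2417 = 1583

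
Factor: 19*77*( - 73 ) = -106799= - 7^1*11^1 *19^1*73^1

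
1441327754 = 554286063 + 887041691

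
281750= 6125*46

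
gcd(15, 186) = 3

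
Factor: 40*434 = 2^4 * 5^1*7^1*31^1= 17360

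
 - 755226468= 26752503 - 781978971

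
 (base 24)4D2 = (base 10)2618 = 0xa3a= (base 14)D50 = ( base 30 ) 2r8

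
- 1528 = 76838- 78366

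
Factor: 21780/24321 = 2^2*3^1  *5^1 * 67^( - 1 ) =60/67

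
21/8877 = 7/2959 = 0.00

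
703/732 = 703/732 = 0.96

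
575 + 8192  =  8767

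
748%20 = 8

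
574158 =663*866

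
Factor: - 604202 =- 2^1*317^1*953^1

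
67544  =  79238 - 11694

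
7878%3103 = 1672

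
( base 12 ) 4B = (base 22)2f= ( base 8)73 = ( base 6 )135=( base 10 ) 59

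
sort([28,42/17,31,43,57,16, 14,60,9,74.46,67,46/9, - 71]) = [ - 71, 42/17,46/9,  9, 14,  16,28, 31,43,  57,60,67,74.46]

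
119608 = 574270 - 454662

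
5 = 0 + 5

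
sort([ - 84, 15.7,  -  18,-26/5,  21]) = [  -  84,-18,-26/5, 15.7, 21 ] 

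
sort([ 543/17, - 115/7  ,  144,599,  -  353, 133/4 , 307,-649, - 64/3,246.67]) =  [ - 649,-353, - 64/3,-115/7,543/17,133/4,144,246.67,307, 599]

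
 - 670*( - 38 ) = 25460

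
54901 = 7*7843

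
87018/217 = 87018/217 = 401.00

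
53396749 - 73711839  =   -20315090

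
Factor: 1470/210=7 = 7^1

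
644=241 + 403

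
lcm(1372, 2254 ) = 31556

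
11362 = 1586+9776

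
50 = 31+19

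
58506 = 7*8358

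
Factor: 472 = 2^3*59^1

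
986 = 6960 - 5974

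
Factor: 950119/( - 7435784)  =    -  30649/239864 = - 2^( - 3 )*29983^(-1 )*30649^1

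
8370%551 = 105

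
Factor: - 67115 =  - 5^1*31^1*433^1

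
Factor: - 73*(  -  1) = 73= 73^1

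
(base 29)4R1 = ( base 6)31112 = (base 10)4148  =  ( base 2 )1000000110100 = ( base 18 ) CE8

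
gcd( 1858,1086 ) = 2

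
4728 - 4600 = 128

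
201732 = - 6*( - 33622) 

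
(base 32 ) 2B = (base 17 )47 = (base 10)75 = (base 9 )83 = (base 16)4B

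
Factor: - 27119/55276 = -2^( - 2)*13^ ( - 1 )*47^1*577^1 * 1063^( - 1)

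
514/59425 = 514/59425  =  0.01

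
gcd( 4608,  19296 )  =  288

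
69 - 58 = 11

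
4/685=4/685 = 0.01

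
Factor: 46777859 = 67^1*241^1*2897^1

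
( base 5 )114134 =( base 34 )3OA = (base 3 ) 12220001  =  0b1000011000110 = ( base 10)4294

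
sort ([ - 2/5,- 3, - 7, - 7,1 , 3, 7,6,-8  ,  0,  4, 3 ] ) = [ - 8,  -  7,  -  7, - 3, - 2/5,0, 1, 3,3,4,6,7] 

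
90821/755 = 120 + 221/755=120.29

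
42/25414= 21/12707 = 0.00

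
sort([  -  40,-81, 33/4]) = [-81 , - 40 , 33/4]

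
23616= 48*492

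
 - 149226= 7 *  ( - 21318 )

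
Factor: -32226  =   - 2^1 * 3^1 * 41^1 * 131^1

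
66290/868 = 4735/62= 76.37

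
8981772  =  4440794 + 4540978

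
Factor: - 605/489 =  - 3^(  -  1 )*5^1*11^2 * 163^( - 1 )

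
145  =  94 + 51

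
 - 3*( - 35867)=107601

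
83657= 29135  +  54522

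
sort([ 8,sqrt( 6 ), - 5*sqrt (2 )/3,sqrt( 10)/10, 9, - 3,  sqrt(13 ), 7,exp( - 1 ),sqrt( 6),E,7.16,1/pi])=[ - 3,-5 * sqrt(2) /3, sqrt( 10 )/10, 1/pi, exp( - 1),sqrt(6 ),sqrt( 6),E,sqrt(13 ),7 , 7.16,8, 9]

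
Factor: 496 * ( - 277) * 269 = - 36958448 = -2^4 * 31^1*269^1*277^1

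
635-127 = 508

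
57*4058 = 231306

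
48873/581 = 84 + 69/581  =  84.12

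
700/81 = 700/81 =8.64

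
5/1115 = 1/223 = 0.00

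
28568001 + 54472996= 83040997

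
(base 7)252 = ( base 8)207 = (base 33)43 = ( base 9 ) 160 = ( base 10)135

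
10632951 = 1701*6251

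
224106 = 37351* 6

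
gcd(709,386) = 1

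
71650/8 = 8956+1/4 = 8956.25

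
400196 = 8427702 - 8027506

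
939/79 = 939/79  =  11.89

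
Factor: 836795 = 5^1*29^2*199^1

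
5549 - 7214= - 1665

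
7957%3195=1567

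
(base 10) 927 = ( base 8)1637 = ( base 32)SV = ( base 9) 1240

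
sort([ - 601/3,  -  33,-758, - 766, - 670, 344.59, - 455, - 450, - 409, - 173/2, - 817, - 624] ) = [ - 817, - 766, - 758 , - 670,-624, - 455,-450, - 409,  -  601/3,-173/2, - 33,344.59]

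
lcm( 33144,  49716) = 99432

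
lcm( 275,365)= 20075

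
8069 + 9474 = 17543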